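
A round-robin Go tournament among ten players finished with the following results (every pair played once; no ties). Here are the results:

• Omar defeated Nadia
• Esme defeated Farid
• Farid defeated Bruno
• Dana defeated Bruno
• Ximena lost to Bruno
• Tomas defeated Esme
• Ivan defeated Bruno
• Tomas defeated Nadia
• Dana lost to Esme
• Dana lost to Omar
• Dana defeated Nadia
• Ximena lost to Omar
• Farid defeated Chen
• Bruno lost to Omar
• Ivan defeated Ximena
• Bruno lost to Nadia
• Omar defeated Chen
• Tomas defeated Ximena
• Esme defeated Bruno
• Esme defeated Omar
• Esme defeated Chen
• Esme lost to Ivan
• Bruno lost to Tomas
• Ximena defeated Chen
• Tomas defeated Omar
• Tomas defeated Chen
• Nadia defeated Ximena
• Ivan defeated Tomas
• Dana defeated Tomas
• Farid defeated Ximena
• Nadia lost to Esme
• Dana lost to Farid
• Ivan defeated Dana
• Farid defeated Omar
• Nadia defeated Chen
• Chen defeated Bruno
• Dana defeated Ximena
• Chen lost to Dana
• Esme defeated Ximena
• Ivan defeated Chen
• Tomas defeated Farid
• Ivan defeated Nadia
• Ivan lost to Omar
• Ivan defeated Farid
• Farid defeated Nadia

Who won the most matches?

Win totals: Tomas 7, Nadia 3, Ivan 8, Omar 6, Farid 6, Ximena 1, Bruno 1, Chen 1, Dana 5, Esme 7.
Ivan leads with 8 wins (next highest: 7).

Ivan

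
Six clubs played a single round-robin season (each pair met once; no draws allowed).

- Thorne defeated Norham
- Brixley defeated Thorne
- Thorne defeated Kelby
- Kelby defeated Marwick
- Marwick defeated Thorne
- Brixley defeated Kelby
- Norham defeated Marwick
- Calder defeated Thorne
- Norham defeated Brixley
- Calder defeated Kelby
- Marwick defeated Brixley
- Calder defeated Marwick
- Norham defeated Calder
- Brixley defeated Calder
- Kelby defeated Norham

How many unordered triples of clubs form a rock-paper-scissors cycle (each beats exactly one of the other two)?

8

Win totals: Norham 3, Thorne 2, Marwick 2, Kelby 2, Brixley 3, Calder 3.
A club with w wins dominates both others in C(w,2) triples; summing gives 3 + 1 + 1 + 1 + 3 + 3 = 12 transitive triples.
Total triples C(6,3) = 20, so cyclic triples = 20 − 12 = 8.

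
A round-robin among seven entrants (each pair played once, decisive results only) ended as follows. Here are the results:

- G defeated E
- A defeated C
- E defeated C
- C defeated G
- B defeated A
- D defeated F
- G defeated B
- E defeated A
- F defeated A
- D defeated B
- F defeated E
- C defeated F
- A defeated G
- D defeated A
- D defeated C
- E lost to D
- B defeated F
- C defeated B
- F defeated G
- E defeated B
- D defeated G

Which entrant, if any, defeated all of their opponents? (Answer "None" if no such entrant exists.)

D

D has 6 wins out of 6 opponents — a perfect record.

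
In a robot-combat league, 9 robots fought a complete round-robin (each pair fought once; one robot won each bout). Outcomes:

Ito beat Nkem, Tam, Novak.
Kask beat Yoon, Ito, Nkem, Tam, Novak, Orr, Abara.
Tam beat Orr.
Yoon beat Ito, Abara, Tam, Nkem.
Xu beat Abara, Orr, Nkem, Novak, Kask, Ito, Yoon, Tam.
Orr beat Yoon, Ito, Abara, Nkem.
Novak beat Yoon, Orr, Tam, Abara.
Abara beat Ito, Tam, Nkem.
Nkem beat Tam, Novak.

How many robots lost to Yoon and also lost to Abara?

3

Yoon beat: Abara, Tam, Ito, Nkem.
Abara beat: Tam, Ito, Nkem.
Both beat: Tam, Ito, Nkem — 3.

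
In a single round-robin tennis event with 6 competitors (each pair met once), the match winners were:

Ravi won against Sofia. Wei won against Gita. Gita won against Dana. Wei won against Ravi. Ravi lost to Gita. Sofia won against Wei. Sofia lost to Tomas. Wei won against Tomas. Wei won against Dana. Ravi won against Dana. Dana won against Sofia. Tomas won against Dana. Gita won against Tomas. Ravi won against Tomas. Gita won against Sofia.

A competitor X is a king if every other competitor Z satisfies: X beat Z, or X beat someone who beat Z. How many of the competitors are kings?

Gita reaches everyone (king).
Sofia reaches everyone (king).
Ravi cannot reach Gita in two steps.
Dana cannot reach Gita, Ravi, Tomas in two steps.
Wei reaches everyone (king).
Tomas cannot reach Gita, Ravi in two steps.
Kings: Gita, Sofia, Wei — 3.

3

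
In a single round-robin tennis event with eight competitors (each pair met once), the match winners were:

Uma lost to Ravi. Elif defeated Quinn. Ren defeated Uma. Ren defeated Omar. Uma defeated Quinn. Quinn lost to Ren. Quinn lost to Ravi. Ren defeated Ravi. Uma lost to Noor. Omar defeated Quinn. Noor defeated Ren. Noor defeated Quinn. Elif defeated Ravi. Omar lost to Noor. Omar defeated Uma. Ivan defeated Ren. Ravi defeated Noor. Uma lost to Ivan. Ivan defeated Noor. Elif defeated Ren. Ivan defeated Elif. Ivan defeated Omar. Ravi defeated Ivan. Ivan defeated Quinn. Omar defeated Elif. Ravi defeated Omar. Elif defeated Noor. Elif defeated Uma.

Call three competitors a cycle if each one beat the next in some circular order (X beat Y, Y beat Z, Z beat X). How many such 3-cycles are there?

Win totals: Noor 4, Ravi 5, Quinn 0, Omar 3, Uma 1, Ivan 6, Ren 4, Elif 5.
A competitor with w wins dominates both others in C(w,2) triples; summing gives 6 + 10 + 0 + 3 + 0 + 15 + 6 + 10 = 50 transitive triples.
Total triples C(8,3) = 56, so cyclic triples = 56 − 50 = 6.

6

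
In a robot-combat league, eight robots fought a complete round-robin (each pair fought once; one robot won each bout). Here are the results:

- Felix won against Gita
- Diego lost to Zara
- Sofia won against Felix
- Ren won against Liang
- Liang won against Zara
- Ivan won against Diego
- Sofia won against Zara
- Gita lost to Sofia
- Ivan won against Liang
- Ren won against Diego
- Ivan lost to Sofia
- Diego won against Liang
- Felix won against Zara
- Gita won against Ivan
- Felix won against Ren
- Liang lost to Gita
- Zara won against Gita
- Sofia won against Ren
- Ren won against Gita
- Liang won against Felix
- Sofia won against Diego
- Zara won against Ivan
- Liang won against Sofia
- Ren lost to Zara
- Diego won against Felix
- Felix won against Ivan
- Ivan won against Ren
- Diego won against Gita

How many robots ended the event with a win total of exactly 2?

Win totals: Sofia 6, Ren 3, Ivan 3, Diego 3, Gita 2, Zara 4, Liang 3, Felix 4.
Exactly 2: Gita — 1 robot.

1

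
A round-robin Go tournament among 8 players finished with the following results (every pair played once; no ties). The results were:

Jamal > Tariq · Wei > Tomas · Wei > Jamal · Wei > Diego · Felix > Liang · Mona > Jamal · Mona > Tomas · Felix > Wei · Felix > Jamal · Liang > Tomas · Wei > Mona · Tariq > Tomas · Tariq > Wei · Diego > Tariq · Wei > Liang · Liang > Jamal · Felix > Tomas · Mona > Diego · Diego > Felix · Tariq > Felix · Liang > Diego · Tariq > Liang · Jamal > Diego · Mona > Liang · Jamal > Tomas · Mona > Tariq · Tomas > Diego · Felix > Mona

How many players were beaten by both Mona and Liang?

Mona beat: Liang, Jamal, Tomas, Tariq, Diego.
Liang beat: Jamal, Tomas, Diego.
Both beat: Jamal, Tomas, Diego — 3.

3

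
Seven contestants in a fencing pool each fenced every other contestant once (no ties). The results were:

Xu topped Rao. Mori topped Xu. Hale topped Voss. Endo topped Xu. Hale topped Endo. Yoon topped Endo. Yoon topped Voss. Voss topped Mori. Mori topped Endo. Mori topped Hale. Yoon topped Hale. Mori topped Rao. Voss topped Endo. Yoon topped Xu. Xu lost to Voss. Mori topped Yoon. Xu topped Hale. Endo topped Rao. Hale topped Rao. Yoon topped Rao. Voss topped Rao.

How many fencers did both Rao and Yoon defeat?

Rao beat: no one.
Yoon beat: Endo, Xu, Rao, Voss, Hale.
No one was beaten by both.

0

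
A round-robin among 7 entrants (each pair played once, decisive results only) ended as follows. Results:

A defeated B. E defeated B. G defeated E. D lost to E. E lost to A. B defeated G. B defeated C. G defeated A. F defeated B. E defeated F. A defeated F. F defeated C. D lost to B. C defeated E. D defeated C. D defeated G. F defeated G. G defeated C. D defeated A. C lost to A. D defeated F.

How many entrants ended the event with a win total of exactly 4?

2

Win totals: A 4, B 3, C 1, D 4, E 3, F 3, G 3.
Exactly 4: A, D — 2 entrants.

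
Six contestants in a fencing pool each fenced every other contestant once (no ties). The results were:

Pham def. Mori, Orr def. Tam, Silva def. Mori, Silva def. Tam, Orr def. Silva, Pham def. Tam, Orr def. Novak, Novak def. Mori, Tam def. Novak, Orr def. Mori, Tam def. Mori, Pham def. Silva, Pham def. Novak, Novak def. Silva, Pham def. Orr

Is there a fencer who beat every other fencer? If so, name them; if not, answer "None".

Pham has 5 wins out of 5 opponents — a perfect record.

Pham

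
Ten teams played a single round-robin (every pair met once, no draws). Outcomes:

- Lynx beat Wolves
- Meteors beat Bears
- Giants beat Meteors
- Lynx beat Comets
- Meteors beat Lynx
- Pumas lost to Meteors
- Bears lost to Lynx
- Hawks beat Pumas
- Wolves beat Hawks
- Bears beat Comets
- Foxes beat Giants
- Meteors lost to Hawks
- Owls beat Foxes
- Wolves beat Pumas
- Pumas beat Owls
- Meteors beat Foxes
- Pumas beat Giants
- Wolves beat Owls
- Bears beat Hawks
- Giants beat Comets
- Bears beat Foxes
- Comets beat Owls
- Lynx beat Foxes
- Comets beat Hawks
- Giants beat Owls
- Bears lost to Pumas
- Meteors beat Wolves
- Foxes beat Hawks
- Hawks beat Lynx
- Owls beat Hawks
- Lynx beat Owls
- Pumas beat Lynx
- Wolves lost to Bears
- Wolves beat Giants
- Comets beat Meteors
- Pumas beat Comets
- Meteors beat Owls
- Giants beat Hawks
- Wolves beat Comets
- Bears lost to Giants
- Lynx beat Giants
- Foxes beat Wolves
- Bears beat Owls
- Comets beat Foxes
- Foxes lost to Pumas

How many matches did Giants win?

Giants' results: beat Hawks, Comets, Meteors, Owls, Bears; lost to Foxes, Pumas, Lynx, Wolves.
That is 5 wins.

5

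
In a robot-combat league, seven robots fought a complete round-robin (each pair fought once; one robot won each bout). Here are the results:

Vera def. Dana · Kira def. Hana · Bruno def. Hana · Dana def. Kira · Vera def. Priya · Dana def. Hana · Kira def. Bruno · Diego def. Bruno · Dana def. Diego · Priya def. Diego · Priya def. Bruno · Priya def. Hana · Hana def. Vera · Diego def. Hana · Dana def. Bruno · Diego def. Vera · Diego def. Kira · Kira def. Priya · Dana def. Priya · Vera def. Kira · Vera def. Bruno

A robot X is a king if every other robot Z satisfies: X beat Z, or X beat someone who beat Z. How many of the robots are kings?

Bruno cannot reach Diego, Dana, Kira, Priya in two steps.
Vera reaches everyone (king).
Diego reaches everyone (king).
Hana cannot reach Diego in two steps.
Dana reaches everyone (king).
Kira cannot reach Dana in two steps.
Priya cannot reach Dana in two steps.
Kings: Vera, Diego, Dana — 3.

3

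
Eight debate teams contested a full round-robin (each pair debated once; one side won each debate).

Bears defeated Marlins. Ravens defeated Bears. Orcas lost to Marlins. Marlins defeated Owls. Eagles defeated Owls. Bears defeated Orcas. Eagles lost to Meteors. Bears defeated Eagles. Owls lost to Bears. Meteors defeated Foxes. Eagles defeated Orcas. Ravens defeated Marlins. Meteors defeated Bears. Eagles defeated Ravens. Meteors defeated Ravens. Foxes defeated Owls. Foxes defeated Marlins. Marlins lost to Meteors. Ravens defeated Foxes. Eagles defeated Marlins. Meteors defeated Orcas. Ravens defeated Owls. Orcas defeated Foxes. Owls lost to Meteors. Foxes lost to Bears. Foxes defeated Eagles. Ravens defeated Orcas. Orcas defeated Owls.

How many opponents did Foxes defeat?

3

Foxes' results: beat Eagles, Owls, Marlins; lost to Ravens, Meteors, Orcas, Bears.
That is 3 wins.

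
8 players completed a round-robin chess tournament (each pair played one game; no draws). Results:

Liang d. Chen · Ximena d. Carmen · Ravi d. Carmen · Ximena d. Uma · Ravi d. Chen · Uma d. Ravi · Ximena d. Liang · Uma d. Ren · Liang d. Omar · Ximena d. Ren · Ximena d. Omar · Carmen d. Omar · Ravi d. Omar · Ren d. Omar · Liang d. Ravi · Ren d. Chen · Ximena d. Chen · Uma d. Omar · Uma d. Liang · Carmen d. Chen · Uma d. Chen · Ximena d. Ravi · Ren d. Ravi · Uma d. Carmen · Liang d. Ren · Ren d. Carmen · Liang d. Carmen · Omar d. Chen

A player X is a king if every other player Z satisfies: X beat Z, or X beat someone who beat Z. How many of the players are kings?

1

Omar cannot reach Ravi, Liang, Ximena, Carmen, Uma, Ren in two steps.
Ravi cannot reach Liang, Ximena, Uma, Ren in two steps.
Liang cannot reach Ximena, Uma in two steps.
Ximena reaches everyone (king).
Chen cannot reach Omar, Ravi, Liang, Ximena, Carmen, Uma, Ren in two steps.
Carmen cannot reach Ravi, Liang, Ximena, Uma, Ren in two steps.
Uma cannot reach Ximena in two steps.
Ren cannot reach Liang, Ximena, Uma in two steps.
Kings: Ximena — 1.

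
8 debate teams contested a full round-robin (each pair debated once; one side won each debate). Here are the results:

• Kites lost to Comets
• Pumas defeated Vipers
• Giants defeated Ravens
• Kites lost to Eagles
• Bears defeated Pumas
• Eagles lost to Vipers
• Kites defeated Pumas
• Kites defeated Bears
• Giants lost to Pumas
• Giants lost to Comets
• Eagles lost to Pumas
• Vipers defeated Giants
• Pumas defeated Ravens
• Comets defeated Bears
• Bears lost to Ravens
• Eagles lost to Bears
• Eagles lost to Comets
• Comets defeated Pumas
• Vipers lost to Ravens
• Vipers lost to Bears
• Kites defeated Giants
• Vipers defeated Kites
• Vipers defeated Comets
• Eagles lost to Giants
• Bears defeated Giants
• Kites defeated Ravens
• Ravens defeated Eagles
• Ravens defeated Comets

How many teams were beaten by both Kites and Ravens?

Kites beat: Pumas, Bears, Giants, Ravens.
Ravens beat: Bears, Comets, Eagles, Vipers.
Both beat: Bears — 1.

1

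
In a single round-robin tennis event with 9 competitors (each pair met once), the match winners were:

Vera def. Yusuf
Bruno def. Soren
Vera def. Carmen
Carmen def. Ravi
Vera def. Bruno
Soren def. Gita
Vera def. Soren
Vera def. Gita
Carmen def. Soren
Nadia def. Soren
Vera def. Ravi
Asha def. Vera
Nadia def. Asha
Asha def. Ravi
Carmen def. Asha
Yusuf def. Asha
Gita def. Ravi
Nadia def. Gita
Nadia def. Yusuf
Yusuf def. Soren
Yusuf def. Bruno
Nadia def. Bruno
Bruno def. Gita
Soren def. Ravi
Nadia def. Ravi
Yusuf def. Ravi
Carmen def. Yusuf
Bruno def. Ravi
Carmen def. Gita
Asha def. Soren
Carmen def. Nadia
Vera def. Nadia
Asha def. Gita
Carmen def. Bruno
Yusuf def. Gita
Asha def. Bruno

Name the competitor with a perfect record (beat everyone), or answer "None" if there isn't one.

Highest win total is Vera with 7 (out of 8 possible).
Vera lost to Asha, so no competitor went undefeated.

None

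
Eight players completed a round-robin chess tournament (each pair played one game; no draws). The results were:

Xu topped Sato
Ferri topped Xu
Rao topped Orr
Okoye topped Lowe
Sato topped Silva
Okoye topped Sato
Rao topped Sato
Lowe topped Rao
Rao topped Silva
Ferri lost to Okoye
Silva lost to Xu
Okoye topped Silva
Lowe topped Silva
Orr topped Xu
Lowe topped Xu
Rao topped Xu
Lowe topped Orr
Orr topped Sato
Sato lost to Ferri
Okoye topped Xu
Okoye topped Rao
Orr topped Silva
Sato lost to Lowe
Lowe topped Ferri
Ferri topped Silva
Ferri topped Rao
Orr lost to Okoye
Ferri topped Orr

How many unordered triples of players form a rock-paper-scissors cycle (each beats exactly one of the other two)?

Win totals: Orr 3, Xu 2, Okoye 7, Sato 1, Lowe 6, Silva 0, Rao 4, Ferri 5.
A player with w wins dominates both others in C(w,2) triples; summing gives 3 + 1 + 21 + 0 + 15 + 0 + 6 + 10 = 56 transitive triples.
Total triples C(8,3) = 56, so cyclic triples = 56 − 56 = 0.

0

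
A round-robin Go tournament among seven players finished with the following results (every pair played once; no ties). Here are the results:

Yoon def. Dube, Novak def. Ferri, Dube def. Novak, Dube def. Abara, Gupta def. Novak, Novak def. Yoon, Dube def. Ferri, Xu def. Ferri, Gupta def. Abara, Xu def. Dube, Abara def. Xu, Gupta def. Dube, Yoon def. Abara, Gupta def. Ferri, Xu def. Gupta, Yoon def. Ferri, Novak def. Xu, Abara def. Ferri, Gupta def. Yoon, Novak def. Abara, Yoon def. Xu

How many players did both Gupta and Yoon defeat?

3

Gupta beat: Dube, Abara, Ferri, Yoon, Novak.
Yoon beat: Xu, Dube, Abara, Ferri.
Both beat: Dube, Abara, Ferri — 3.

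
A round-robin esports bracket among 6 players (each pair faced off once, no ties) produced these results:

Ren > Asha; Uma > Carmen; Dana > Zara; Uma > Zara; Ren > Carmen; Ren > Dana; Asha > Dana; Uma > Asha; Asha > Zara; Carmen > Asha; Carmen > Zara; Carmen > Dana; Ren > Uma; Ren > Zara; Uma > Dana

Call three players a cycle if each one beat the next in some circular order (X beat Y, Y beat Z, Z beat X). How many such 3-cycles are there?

0

Of the C(6,3) = 20 triples, the cyclic ones are: none.
That is 0.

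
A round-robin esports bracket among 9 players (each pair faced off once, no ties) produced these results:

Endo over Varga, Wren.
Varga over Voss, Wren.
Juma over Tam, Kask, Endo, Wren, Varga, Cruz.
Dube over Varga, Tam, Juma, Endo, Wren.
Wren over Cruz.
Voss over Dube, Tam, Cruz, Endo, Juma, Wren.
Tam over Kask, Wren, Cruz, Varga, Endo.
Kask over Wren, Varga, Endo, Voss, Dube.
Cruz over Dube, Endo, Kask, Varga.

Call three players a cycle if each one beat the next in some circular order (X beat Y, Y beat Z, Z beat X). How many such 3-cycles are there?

Win totals: Kask 5, Tam 5, Juma 6, Cruz 4, Endo 2, Varga 2, Dube 5, Wren 1, Voss 6.
A player with w wins dominates both others in C(w,2) triples; summing gives 10 + 10 + 15 + 6 + 1 + 1 + 10 + 0 + 15 = 68 transitive triples.
Total triples C(9,3) = 84, so cyclic triples = 84 − 68 = 16.

16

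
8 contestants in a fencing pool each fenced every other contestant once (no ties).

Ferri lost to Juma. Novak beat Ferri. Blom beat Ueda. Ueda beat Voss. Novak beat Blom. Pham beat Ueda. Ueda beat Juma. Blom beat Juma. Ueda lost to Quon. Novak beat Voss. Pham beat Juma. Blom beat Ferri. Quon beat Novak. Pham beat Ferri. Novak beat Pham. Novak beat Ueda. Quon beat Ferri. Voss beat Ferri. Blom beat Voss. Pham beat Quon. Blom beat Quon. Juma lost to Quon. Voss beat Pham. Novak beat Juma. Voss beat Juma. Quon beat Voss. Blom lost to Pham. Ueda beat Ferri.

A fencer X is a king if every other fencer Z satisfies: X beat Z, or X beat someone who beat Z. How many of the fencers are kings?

Quon reaches everyone (king).
Novak reaches everyone (king).
Pham reaches everyone (king).
Voss cannot reach Novak in two steps.
Blom reaches everyone (king).
Ferri cannot reach Quon, Novak, Pham, Voss, Blom, Ueda, Juma in two steps.
Ueda cannot reach Quon, Novak, Blom in two steps.
Juma cannot reach Quon, Novak, Pham, Voss, Blom, Ueda in two steps.
Kings: Quon, Novak, Pham, Blom — 4.

4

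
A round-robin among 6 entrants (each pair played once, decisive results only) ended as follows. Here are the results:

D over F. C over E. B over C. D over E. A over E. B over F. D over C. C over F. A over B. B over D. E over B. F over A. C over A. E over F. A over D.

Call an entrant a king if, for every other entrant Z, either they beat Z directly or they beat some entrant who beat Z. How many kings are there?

5

A reaches everyone (king).
B reaches everyone (king).
C reaches everyone (king).
D reaches everyone (king).
E reaches everyone (king).
F cannot reach C in two steps.
Kings: A, B, C, D, E — 5.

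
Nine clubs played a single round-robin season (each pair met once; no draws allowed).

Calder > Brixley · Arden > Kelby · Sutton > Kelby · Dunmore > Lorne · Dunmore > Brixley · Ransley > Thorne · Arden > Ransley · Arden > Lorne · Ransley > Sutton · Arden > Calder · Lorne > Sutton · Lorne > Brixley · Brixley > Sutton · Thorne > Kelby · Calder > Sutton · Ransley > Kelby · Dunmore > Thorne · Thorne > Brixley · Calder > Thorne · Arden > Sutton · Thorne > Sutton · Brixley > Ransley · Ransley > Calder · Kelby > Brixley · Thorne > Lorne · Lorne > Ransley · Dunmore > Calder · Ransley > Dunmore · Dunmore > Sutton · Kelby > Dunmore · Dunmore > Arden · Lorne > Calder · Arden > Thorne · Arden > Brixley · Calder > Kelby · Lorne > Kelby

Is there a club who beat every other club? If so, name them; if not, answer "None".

Highest win total is Arden with 7 (out of 8 possible).
Arden lost to Dunmore, so no club went undefeated.

None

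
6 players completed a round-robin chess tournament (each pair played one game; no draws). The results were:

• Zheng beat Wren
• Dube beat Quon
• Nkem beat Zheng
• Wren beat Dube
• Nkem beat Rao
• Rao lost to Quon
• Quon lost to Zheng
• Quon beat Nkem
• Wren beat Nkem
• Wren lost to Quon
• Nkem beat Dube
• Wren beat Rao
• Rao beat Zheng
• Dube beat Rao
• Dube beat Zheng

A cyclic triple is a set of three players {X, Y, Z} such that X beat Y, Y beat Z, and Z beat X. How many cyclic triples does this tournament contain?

7

Of the C(6,3) = 20 triples, the cyclic ones are: {Dube, Wren, Zheng}; {Dube, Wren, Quon}; {Dube, Nkem, Quon}; {Rao, Wren, Zheng}; {Rao, Zheng, Quon}; {Wren, Nkem, Zheng}; {Nkem, Zheng, Quon}.
That is 7.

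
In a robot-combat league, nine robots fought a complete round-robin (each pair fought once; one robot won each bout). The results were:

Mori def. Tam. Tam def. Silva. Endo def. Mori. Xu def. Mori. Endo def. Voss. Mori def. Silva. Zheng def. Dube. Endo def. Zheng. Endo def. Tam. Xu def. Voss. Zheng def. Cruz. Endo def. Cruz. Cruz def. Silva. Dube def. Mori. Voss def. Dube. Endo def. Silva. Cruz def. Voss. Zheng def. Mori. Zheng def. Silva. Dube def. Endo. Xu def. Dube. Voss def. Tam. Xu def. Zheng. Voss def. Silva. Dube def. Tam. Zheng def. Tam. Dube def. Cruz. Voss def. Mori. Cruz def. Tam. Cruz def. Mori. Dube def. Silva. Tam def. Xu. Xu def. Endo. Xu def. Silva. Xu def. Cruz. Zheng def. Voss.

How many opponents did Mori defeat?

Mori's results: beat Tam, Silva; lost to Cruz, Zheng, Xu, Voss, Dube, Endo.
That is 2 wins.

2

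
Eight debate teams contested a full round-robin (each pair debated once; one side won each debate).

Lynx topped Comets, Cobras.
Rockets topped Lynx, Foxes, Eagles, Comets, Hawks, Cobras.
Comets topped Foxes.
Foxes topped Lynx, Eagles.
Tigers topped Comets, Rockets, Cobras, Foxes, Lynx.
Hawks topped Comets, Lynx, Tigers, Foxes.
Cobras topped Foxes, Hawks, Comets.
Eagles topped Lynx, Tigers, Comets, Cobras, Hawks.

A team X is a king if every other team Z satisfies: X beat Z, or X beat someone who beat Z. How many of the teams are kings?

4

Hawks reaches everyone (king).
Rockets reaches everyone (king).
Foxes cannot reach Rockets in two steps.
Eagles reaches everyone (king).
Tigers reaches everyone (king).
Cobras cannot reach Rockets in two steps.
Comets cannot reach Hawks, Rockets, Tigers, Cobras in two steps.
Lynx cannot reach Rockets, Eagles, Tigers in two steps.
Kings: Hawks, Rockets, Eagles, Tigers — 4.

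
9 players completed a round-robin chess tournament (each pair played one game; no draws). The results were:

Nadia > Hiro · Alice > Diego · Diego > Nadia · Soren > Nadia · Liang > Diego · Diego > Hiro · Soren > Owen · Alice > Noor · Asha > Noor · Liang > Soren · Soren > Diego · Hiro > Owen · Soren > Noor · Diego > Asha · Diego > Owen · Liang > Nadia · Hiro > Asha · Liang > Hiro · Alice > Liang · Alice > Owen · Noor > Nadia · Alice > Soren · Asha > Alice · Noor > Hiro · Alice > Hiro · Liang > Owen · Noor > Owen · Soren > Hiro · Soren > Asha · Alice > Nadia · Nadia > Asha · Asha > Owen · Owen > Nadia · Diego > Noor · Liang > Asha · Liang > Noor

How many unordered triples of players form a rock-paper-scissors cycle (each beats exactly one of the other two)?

9

Win totals: Liang 7, Diego 5, Asha 3, Hiro 2, Soren 6, Nadia 2, Noor 3, Alice 7, Owen 1.
A player with w wins dominates both others in C(w,2) triples; summing gives 21 + 10 + 3 + 1 + 15 + 1 + 3 + 21 + 0 = 75 transitive triples.
Total triples C(9,3) = 84, so cyclic triples = 84 − 75 = 9.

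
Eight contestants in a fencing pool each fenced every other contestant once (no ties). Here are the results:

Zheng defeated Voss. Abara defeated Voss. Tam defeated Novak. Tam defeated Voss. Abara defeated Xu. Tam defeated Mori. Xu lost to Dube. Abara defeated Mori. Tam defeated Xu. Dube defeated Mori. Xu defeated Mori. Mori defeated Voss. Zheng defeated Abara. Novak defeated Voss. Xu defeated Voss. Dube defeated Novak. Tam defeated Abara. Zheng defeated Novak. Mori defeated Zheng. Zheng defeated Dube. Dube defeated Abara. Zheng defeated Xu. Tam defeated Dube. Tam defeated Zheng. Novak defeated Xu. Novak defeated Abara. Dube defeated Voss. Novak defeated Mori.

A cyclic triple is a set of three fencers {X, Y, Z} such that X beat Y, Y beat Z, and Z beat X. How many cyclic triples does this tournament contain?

Win totals: Dube 5, Novak 4, Tam 7, Abara 3, Voss 0, Zheng 5, Mori 2, Xu 2.
A fencer with w wins dominates both others in C(w,2) triples; summing gives 10 + 6 + 21 + 3 + 0 + 10 + 1 + 1 = 52 transitive triples.
Total triples C(8,3) = 56, so cyclic triples = 56 − 52 = 4.

4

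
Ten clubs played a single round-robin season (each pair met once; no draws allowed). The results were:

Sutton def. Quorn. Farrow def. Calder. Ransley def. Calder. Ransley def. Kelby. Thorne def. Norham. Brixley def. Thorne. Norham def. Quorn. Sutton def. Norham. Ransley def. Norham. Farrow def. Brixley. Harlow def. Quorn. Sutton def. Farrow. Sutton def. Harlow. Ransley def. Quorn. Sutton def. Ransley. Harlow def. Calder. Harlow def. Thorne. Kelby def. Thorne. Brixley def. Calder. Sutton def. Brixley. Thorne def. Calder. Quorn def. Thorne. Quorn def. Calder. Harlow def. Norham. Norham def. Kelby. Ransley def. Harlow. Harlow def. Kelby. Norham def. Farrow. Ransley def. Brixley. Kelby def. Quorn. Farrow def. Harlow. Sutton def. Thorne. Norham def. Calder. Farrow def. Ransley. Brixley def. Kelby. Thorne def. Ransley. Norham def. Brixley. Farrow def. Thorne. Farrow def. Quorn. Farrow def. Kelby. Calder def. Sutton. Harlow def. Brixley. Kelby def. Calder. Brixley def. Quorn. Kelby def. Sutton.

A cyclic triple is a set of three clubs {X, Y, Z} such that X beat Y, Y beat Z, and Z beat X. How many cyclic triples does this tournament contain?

Win totals: Farrow 7, Calder 1, Quorn 2, Ransley 6, Thorne 3, Kelby 4, Norham 5, Sutton 7, Brixley 4, Harlow 6.
A club with w wins dominates both others in C(w,2) triples; summing gives 21 + 0 + 1 + 15 + 3 + 6 + 10 + 21 + 6 + 15 = 98 transitive triples.
Total triples C(10,3) = 120, so cyclic triples = 120 − 98 = 22.

22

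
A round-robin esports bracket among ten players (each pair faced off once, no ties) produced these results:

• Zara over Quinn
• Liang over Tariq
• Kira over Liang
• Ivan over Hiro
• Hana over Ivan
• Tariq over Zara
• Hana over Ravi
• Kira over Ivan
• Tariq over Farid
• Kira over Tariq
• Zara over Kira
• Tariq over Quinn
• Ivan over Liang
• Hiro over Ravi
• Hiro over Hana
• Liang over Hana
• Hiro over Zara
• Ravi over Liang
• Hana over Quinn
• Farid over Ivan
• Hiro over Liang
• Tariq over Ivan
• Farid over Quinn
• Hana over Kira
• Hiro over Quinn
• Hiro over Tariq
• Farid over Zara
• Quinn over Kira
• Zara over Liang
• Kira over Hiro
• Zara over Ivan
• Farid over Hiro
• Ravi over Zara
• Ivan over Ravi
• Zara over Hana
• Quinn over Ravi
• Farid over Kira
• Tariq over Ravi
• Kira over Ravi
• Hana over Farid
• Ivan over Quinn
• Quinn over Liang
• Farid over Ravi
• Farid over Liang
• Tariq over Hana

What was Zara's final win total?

5

Zara's results: beat Hana, Quinn, Ivan, Kira, Liang; lost to Hiro, Tariq, Farid, Ravi.
That is 5 wins.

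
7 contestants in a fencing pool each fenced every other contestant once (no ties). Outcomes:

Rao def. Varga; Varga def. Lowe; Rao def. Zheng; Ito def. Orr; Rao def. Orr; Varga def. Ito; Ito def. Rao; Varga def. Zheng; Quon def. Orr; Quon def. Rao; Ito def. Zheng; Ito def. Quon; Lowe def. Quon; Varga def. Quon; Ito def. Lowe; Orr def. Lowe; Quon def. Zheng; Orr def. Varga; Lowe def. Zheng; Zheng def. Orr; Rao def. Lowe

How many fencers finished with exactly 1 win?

1

Win totals: Rao 4, Varga 4, Quon 3, Zheng 1, Ito 5, Orr 2, Lowe 2.
Exactly 1: Zheng — 1 fencer.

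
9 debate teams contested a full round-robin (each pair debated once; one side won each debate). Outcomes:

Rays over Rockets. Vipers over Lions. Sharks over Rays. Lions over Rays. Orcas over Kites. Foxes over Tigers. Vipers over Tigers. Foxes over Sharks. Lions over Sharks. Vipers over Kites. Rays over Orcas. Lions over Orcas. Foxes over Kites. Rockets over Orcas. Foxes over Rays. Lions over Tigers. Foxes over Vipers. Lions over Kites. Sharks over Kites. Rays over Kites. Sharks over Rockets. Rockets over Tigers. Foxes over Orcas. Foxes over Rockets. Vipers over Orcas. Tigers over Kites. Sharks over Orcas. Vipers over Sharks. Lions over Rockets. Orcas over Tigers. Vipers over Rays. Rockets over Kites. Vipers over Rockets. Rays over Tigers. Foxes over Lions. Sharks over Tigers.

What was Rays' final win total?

4

Rays' results: beat Kites, Tigers, Orcas, Rockets; lost to Lions, Sharks, Vipers, Foxes.
That is 4 wins.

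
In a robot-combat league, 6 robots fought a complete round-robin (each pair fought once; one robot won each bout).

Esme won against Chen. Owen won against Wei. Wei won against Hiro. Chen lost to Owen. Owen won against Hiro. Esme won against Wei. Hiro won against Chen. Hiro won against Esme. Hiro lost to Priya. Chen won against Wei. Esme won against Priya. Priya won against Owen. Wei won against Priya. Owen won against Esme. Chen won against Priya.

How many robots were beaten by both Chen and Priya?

Chen beat: Priya, Wei.
Priya beat: Owen, Hiro.
No one was beaten by both.

0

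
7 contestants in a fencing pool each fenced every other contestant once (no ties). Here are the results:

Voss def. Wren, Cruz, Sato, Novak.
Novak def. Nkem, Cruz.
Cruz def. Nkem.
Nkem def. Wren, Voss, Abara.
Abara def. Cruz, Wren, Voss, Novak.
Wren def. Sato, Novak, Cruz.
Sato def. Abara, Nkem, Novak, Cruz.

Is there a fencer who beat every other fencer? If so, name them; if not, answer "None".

None

Highest win total is Voss with 4 (out of 6 possible).
Voss lost to Abara, Nkem, so no fencer went undefeated.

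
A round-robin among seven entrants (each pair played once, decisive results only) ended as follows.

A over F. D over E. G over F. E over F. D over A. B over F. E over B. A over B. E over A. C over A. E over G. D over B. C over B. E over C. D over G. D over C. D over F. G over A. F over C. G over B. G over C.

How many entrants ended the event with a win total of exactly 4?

Win totals: A 2, B 1, C 2, D 6, E 5, F 1, G 4.
Exactly 4: G — 1 entrant.

1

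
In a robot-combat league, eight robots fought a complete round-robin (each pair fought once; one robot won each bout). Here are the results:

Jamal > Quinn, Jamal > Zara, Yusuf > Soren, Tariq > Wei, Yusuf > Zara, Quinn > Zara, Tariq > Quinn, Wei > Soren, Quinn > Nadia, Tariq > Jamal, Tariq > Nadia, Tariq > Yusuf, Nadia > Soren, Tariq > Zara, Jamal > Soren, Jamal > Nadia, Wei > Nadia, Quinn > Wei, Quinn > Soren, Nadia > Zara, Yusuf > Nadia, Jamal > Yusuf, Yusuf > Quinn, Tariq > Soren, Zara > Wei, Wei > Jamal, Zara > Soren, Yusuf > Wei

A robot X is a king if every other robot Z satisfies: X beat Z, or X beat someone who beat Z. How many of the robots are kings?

Wei cannot reach Tariq in two steps.
Tariq reaches everyone (king).
Jamal cannot reach Tariq in two steps.
Yusuf cannot reach Tariq in two steps.
Soren cannot reach Wei, Tariq, Jamal, Yusuf, Quinn, Zara, Nadia in two steps.
Quinn cannot reach Tariq, Yusuf in two steps.
Zara cannot reach Tariq, Yusuf, Quinn in two steps.
Nadia cannot reach Tariq, Jamal, Yusuf, Quinn in two steps.
Kings: Tariq — 1.

1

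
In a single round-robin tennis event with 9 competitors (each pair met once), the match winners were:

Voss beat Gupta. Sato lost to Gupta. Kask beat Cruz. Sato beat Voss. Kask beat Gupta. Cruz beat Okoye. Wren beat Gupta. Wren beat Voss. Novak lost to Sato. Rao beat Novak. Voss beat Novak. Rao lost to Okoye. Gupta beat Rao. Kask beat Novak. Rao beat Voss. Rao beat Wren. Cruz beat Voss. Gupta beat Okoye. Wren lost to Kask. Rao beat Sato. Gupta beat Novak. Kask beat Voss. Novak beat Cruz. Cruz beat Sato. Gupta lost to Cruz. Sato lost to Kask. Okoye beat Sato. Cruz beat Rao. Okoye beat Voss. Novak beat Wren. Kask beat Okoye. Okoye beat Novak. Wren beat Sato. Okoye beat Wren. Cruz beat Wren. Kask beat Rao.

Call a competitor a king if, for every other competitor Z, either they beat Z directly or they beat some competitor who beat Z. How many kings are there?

1

Cruz cannot reach Kask in two steps.
Wren cannot reach Cruz, Kask in two steps.
Gupta cannot reach Kask in two steps.
Rao cannot reach Okoye, Kask in two steps.
Okoye cannot reach Kask in two steps.
Kask reaches everyone (king).
Sato cannot reach Rao, Okoye, Kask in two steps.
Voss cannot reach Kask in two steps.
Novak cannot reach Kask in two steps.
Kings: Kask — 1.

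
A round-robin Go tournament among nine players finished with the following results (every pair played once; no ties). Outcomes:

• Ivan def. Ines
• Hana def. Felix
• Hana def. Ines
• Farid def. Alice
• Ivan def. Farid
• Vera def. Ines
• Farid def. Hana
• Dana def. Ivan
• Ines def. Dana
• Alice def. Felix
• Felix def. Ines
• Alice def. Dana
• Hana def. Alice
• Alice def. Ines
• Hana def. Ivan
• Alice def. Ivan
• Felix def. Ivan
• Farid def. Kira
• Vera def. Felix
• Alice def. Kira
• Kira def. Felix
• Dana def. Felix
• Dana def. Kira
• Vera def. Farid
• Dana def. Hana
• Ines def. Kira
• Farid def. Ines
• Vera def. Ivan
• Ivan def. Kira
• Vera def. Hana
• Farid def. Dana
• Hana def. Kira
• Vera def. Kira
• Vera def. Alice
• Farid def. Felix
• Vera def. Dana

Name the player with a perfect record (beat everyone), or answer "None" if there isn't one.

Vera has 8 wins out of 8 opponents — a perfect record.

Vera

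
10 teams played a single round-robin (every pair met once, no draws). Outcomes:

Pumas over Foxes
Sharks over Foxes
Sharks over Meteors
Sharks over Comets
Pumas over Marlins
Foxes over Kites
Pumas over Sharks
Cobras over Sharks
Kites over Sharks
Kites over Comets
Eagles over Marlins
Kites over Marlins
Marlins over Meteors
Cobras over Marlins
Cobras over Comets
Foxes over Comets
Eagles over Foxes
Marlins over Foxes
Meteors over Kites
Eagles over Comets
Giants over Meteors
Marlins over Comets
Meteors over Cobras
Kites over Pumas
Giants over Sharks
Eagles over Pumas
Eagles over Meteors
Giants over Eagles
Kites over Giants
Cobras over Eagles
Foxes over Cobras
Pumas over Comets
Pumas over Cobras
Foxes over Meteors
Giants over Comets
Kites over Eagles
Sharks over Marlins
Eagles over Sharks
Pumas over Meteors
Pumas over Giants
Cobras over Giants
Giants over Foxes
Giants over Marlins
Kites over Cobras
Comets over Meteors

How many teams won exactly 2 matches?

1

Win totals: Kites 7, Marlins 3, Sharks 4, Cobras 5, Eagles 6, Comets 1, Pumas 7, Meteors 2, Foxes 4, Giants 6.
Exactly 2: Meteors — 1 team.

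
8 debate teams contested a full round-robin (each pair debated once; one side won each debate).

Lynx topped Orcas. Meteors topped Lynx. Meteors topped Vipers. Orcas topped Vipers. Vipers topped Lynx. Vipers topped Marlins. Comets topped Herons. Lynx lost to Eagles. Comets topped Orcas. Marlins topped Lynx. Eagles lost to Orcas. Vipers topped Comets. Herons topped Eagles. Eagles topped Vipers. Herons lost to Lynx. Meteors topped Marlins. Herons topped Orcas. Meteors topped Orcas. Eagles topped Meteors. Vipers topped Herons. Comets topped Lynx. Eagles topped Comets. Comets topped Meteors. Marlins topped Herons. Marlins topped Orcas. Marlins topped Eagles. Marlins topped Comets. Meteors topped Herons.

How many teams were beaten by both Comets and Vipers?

2

Comets beat: Meteors, Orcas, Lynx, Herons.
Vipers beat: Comets, Lynx, Herons, Marlins.
Both beat: Lynx, Herons — 2.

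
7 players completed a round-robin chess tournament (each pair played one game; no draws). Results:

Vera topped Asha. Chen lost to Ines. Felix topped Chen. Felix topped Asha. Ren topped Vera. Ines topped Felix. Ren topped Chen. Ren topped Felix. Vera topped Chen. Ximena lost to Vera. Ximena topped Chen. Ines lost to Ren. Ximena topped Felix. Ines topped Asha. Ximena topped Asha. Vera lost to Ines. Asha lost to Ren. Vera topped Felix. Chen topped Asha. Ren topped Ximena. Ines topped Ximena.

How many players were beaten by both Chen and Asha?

Chen beat: Asha.
Asha beat: no one.
No one was beaten by both.

0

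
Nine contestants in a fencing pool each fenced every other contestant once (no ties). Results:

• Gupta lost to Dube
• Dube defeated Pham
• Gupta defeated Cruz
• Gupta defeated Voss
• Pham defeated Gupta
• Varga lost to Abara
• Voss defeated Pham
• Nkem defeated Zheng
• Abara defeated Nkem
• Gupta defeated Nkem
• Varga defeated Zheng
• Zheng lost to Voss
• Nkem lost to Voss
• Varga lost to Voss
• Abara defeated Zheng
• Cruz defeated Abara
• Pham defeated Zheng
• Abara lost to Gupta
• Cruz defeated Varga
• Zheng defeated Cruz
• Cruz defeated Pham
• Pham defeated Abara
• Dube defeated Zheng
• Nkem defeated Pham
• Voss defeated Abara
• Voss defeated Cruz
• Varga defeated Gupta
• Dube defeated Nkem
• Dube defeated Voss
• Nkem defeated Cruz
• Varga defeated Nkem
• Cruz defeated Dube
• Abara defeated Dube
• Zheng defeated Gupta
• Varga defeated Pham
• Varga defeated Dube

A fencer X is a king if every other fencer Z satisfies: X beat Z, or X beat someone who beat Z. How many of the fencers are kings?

8

Varga reaches everyone (king).
Cruz reaches everyone (king).
Nkem cannot reach Voss in two steps.
Abara reaches everyone (king).
Voss reaches everyone (king).
Pham reaches everyone (king).
Gupta reaches everyone (king).
Dube reaches everyone (king).
Zheng reaches everyone (king).
Kings: Varga, Cruz, Abara, Voss, Pham, Gupta, Dube, Zheng — 8.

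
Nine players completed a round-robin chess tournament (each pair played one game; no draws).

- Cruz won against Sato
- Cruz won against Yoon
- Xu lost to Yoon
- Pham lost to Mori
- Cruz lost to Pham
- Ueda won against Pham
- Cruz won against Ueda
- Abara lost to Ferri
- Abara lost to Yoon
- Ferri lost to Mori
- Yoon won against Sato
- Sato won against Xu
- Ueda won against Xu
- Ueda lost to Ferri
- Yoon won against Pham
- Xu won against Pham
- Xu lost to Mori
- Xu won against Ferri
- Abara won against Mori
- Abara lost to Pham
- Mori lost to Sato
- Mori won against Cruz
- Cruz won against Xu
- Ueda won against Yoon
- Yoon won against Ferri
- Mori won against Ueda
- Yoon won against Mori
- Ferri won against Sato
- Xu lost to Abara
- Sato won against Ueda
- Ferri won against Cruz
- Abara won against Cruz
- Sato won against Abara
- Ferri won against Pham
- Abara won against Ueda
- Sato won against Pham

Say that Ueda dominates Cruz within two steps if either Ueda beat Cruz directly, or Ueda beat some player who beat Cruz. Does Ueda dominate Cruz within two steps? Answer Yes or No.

Yes

Ueda did not beat Cruz directly.
Ueda beat Pham, Yoon, Xu. Of those, Pham beat Cruz.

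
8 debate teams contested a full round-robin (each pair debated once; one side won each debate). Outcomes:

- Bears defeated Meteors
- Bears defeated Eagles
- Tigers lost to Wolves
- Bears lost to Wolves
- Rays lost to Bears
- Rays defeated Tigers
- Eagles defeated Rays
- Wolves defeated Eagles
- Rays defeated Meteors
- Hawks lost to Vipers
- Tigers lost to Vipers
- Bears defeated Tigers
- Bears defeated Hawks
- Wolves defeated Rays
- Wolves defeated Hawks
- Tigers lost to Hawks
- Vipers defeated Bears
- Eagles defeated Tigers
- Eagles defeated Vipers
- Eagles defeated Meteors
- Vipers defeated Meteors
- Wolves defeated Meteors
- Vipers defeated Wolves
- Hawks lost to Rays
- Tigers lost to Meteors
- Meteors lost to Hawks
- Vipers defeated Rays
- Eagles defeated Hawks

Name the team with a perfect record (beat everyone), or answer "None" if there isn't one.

None

Highest win total is Wolves with 6 (out of 7 possible).
Wolves lost to Vipers, so no team went undefeated.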